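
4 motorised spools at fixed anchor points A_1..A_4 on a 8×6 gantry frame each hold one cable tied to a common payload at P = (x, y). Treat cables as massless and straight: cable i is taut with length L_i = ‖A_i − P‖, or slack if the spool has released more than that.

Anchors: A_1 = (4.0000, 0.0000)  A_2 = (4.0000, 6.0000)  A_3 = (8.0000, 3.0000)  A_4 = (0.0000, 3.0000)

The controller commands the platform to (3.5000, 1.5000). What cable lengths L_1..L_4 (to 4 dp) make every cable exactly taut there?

(1.5811, 4.5277, 4.7434, 3.8079)

L_1 = √((4.0000−3.5000)² + (0.0000−1.5000)²) = 1.5811
L_2 = √((4.0000−3.5000)² + (6.0000−1.5000)²) = 4.5277
L_3 = √((8.0000−3.5000)² + (3.0000−1.5000)²) = 4.7434
L_4 = √((0.0000−3.5000)² + (3.0000−1.5000)²) = 3.8079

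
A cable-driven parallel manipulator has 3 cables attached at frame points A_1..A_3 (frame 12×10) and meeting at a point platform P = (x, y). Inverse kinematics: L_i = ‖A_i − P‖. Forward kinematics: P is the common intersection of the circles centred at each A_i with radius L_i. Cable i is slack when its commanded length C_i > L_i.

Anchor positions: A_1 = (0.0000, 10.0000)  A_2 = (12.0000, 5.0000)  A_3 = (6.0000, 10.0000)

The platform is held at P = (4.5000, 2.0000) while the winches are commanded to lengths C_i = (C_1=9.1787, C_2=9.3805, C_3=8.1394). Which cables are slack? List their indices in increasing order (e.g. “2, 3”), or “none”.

2

cable 1: L_1 = ‖A_1−P‖ = 9.1788;  C_1 = 9.1787 → taut
cable 2: L_2 = ‖A_2−P‖ = 8.0777;  C_2 = 9.3805 → slack
cable 3: L_3 = ‖A_3−P‖ = 8.1394;  C_3 = 8.1394 → taut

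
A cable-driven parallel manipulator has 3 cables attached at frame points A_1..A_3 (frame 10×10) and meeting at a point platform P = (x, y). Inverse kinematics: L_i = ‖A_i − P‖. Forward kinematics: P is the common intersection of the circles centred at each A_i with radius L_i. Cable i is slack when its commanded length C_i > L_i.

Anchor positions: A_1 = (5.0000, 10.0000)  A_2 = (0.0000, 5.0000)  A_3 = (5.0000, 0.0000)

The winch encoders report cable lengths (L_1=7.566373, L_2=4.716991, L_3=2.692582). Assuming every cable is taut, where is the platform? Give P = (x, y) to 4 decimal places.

each cable: (A_i−P)·(A_i−P) = L_i²; let q_i = ‖A_i‖²−L_i²
q_1 = 25.0000+100.0000−57.2500 = 67.7500
row 1: 10.0000x + 10.0000y = 65.0000  (q_2=2.7500)
row 2: 0.0000x + 20.0000y = 50.0000  (q_3=17.7500)
Cramer on rows 1–2 → x = 4.0000, y = 2.5000

(4.0000, 2.5000)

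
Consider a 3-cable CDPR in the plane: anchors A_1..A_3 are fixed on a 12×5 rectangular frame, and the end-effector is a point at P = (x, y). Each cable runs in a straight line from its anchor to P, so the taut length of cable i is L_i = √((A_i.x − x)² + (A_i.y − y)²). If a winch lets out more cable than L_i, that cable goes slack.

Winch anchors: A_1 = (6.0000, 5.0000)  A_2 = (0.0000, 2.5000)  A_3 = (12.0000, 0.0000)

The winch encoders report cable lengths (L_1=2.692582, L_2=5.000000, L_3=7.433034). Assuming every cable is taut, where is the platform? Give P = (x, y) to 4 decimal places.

(5.0000, 2.5000)

circle eqns → linear via eq_j − eq_1; set k_j = A_j·A_j − L_j²
k_1 = 36.0000+25.0000−7.2500 = 53.7500
12.0000·x + 5.0000·y = k_1−k_2 = 72.5000
-12.0000·x + 10.0000·y = k_1−k_3 = -35.0000
solve first two rows → x=5.0000, y=2.5000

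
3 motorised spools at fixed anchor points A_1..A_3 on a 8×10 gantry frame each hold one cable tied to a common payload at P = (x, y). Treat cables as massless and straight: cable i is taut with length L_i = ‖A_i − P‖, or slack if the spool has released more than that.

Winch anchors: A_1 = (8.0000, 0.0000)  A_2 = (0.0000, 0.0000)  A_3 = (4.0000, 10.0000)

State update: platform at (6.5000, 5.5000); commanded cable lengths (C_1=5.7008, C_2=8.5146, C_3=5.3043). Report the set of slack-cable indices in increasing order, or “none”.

i=1: geometric 5.7009 vs commanded 5.7008 ⇒ taut
i=2: geometric 8.5147 vs commanded 8.5146 ⇒ taut
i=3: geometric 5.1478 vs commanded 5.3043 ⇒ slack

3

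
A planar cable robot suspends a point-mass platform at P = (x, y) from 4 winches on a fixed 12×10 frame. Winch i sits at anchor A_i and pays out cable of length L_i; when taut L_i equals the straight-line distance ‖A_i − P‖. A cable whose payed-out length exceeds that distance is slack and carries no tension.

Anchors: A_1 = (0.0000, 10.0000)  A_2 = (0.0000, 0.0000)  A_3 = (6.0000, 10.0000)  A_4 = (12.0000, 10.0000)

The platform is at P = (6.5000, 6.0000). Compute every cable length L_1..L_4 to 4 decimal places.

L_1 = √((0.0000−6.5000)² + (10.0000−6.0000)²) = 7.6322
L_2 = √((0.0000−6.5000)² + (0.0000−6.0000)²) = 8.8459
L_3 = √((6.0000−6.5000)² + (10.0000−6.0000)²) = 4.0311
L_4 = √((12.0000−6.5000)² + (10.0000−6.0000)²) = 6.8007

(7.6322, 8.8459, 4.0311, 6.8007)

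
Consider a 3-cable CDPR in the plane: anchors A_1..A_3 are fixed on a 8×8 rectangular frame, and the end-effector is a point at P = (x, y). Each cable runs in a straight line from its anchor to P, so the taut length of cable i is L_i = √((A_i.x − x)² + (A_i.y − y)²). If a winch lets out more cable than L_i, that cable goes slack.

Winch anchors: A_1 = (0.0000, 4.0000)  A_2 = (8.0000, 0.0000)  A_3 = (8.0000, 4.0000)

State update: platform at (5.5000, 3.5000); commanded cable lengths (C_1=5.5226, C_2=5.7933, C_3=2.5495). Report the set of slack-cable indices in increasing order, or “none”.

2

i=1: geometric 5.5227 vs commanded 5.5226 ⇒ taut
i=2: geometric 4.3012 vs commanded 5.7933 ⇒ slack
i=3: geometric 2.5495 vs commanded 2.5495 ⇒ taut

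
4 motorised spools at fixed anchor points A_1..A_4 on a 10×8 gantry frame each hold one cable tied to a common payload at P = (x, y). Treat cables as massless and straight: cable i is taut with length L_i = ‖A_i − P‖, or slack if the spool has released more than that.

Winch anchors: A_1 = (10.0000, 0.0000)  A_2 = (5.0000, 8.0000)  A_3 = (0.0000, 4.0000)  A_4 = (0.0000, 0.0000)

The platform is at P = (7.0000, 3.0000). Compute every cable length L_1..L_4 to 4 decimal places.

L_1: Δ = A_1−P = (3.0000, -3.0000) → ‖Δ‖ = √18.0000 = 4.2426
L_2: Δ = A_2−P = (-2.0000, 5.0000) → ‖Δ‖ = √29.0000 = 5.3852
L_3: Δ = A_3−P = (-7.0000, 1.0000) → ‖Δ‖ = √50.0000 = 7.0711
L_4: Δ = A_4−P = (-7.0000, -3.0000) → ‖Δ‖ = √58.0000 = 7.6158

(4.2426, 5.3852, 7.0711, 7.6158)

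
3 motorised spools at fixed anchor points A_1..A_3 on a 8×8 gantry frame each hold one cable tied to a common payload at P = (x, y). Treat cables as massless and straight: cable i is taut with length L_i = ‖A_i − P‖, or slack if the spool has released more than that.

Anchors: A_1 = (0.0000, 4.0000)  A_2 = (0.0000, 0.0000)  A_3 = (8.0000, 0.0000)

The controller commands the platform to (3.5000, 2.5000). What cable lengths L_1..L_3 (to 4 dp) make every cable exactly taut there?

(3.8079, 4.3012, 5.1478)

cable 1: Δx=-3.5000, Δy=1.5000; L_1 = √(Δx²+Δy²) = 3.8079
cable 2: Δx=-3.5000, Δy=-2.5000; L_2 = √(Δx²+Δy²) = 4.3012
cable 3: Δx=4.5000, Δy=-2.5000; L_3 = √(Δx²+Δy²) = 5.1478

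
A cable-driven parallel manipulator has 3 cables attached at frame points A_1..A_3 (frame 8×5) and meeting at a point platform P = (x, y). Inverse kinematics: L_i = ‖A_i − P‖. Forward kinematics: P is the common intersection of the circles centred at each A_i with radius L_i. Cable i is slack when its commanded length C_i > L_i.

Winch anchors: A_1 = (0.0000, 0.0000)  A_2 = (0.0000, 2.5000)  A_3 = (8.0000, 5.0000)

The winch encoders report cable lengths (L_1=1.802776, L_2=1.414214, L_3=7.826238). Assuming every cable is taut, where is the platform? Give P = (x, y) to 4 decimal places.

(1.0000, 1.5000)

circle eqns → linear via eq_j − eq_1; set q_j = A_j·A_j − L_j²
q_1 = 0.0000+0.0000−3.2500 = -3.2500
0.0000·x − 5.0000·y = q_1−q_2 = -7.5000
-16.0000·x − 10.0000·y = q_1−q_3 = -31.0000
solve first two rows → x=1.0000, y=1.5000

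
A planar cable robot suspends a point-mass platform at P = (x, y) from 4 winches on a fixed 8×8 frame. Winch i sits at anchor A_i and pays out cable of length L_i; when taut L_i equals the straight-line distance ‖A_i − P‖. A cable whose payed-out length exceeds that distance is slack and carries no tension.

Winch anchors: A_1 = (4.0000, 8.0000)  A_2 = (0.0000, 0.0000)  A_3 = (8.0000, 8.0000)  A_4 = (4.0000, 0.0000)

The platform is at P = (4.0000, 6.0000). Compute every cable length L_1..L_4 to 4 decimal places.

cable 1: Δx=0.0000, Δy=2.0000; L_1 = √(Δx²+Δy²) = 2.0000
cable 2: Δx=-4.0000, Δy=-6.0000; L_2 = √(Δx²+Δy²) = 7.2111
cable 3: Δx=4.0000, Δy=2.0000; L_3 = √(Δx²+Δy²) = 4.4721
cable 4: Δx=0.0000, Δy=-6.0000; L_4 = √(Δx²+Δy²) = 6.0000

(2.0000, 7.2111, 4.4721, 6.0000)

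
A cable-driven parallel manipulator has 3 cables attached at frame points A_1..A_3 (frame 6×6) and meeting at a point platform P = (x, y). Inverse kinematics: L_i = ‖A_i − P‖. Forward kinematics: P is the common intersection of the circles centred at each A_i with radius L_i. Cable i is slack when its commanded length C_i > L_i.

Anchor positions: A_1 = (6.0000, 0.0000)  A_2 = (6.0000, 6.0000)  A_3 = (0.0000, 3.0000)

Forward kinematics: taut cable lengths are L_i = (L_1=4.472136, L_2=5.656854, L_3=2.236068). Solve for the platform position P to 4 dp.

(2.0000, 2.0000)

circle eqns → linear via eq_j − eq_1; set k_j = A_j·A_j − L_j²
k_1 = 36.0000+0.0000−20.0000 = 16.0000
0.0000·x − 12.0000·y = k_1−k_2 = -24.0000
12.0000·x − 6.0000·y = k_1−k_3 = 12.0000
solve first two rows → x=2.0000, y=2.0000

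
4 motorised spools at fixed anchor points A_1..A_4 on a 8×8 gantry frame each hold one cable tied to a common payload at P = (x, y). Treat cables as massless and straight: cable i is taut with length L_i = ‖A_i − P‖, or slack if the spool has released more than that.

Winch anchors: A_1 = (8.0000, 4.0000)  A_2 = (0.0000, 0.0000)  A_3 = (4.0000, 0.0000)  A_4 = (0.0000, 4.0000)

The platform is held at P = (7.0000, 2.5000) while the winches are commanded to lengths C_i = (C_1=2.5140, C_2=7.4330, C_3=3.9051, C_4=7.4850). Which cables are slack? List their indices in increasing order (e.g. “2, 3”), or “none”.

cable 1: L_1 = ‖A_1−P‖ = 1.8028;  C_1 = 2.5140 → slack
cable 2: L_2 = ‖A_2−P‖ = 7.4330;  C_2 = 7.4330 → taut
cable 3: L_3 = ‖A_3−P‖ = 3.9051;  C_3 = 3.9051 → taut
cable 4: L_4 = ‖A_4−P‖ = 7.1589;  C_4 = 7.4850 → slack

1, 4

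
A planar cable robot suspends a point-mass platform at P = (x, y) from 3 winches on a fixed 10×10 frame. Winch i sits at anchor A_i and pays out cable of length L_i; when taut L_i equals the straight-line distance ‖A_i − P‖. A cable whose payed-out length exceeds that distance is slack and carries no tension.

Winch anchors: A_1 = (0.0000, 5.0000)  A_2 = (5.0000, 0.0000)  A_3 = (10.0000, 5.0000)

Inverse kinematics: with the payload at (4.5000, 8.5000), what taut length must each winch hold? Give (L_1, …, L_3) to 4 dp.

cable 1: Δx=-4.5000, Δy=-3.5000; L_1 = √(Δx²+Δy²) = 5.7009
cable 2: Δx=0.5000, Δy=-8.5000; L_2 = √(Δx²+Δy²) = 8.5147
cable 3: Δx=5.5000, Δy=-3.5000; L_3 = √(Δx²+Δy²) = 6.5192

(5.7009, 8.5147, 6.5192)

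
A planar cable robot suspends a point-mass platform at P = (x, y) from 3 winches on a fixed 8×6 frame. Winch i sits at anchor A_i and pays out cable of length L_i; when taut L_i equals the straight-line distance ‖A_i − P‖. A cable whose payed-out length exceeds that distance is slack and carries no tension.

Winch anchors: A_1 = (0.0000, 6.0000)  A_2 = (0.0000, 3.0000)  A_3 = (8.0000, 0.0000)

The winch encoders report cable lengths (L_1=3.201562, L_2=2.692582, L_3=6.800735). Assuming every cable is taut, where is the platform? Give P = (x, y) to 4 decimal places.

expand ‖A_i−P‖²=L_i² and subtract eq 1 (c_i ≔ ‖A_i‖²−L_i²)
c_1 = 0.0000+36.0000−10.2500 = 25.7500
eq1−eq2 → [0.0000  6.0000]·P = 24.0000
eq1−eq3 → [-16.0000  12.0000]·P = 8.0000
2×2 solve → P = (2.5000, 4.0000)

(2.5000, 4.0000)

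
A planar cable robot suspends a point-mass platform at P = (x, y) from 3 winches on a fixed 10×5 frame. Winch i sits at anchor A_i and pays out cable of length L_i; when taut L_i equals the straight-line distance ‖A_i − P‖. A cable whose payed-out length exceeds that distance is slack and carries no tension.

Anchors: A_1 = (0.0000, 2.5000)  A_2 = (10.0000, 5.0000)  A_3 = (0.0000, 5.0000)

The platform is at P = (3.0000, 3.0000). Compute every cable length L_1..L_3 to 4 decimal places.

(3.0414, 7.2801, 3.6056)

L_1: Δ = A_1−P = (-3.0000, -0.5000) → ‖Δ‖ = √9.2500 = 3.0414
L_2: Δ = A_2−P = (7.0000, 2.0000) → ‖Δ‖ = √53.0000 = 7.2801
L_3: Δ = A_3−P = (-3.0000, 2.0000) → ‖Δ‖ = √13.0000 = 3.6056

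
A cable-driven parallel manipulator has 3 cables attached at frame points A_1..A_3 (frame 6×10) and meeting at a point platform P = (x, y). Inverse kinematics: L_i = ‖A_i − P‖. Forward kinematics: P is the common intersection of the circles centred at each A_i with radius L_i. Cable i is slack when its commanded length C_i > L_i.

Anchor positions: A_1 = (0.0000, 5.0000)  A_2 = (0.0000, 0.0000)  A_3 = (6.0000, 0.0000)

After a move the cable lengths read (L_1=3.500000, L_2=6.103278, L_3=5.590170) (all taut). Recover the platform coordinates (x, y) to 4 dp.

each cable: (A_i−P)·(A_i−P) = L_i²; let q_i = ‖A_i‖²−L_i²
q_1 = 0.0000+25.0000−12.2500 = 12.7500
row 1: 0.0000x + 10.0000y = 50.0000  (q_2=-37.2500)
row 2: -12.0000x + 10.0000y = 8.0000  (q_3=4.7500)
Cramer on rows 1–2 → x = 3.5000, y = 5.0000

(3.5000, 5.0000)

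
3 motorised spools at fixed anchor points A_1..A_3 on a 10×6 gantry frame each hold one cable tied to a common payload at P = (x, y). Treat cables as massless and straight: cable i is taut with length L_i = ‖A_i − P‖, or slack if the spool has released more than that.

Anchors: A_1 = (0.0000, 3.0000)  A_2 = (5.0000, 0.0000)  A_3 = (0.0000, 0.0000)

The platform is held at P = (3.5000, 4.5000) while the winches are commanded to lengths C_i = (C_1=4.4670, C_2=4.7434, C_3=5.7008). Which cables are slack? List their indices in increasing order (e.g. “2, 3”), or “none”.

1

cable 1: L_1 = ‖A_1−P‖ = 3.8079;  C_1 = 4.4670 → slack
cable 2: L_2 = ‖A_2−P‖ = 4.7434;  C_2 = 4.7434 → taut
cable 3: L_3 = ‖A_3−P‖ = 5.7009;  C_3 = 5.7008 → taut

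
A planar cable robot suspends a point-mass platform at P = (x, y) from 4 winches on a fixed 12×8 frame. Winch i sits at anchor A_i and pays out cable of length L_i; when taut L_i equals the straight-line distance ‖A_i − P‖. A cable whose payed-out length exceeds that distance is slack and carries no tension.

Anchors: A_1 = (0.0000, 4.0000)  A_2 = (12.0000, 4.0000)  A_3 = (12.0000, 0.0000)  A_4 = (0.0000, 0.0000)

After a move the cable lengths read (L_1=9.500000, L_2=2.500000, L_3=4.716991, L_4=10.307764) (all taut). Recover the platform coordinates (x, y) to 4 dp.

expand ‖A_i−P‖²=L_i² and subtract eq 1 (k_i ≔ ‖A_i‖²−L_i²)
k_1 = 0.0000+16.0000−90.2500 = -74.2500
eq1−eq2 → [-24.0000  0.0000]·P = -228.0000
eq1−eq3 → [-24.0000  8.0000]·P = -196.0000
eq1−eq4 → [0.0000  8.0000]·P = 32.0000
2×2 solve → P = (9.5000, 4.0000)
check cable 4: ‖A_4−P‖² = 106.2500 ≈ L_4² = 106.2500 ✓

(9.5000, 4.0000)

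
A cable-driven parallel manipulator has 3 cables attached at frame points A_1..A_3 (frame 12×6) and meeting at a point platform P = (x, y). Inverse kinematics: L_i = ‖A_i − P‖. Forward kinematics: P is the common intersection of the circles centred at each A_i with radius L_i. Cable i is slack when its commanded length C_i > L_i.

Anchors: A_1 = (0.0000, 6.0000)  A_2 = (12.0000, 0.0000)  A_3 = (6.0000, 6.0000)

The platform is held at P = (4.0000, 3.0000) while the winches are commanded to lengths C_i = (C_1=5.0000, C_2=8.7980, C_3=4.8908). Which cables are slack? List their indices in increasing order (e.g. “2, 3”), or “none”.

cable 1: √((-4.0000)²+(3.0000)²)=5.0000, C_1=5.0000: taut
cable 2: √((8.0000)²+(-3.0000)²)=8.5440, C_2=8.7980: slack
cable 3: √((2.0000)²+(3.0000)²)=3.6056, C_3=4.8908: slack

2, 3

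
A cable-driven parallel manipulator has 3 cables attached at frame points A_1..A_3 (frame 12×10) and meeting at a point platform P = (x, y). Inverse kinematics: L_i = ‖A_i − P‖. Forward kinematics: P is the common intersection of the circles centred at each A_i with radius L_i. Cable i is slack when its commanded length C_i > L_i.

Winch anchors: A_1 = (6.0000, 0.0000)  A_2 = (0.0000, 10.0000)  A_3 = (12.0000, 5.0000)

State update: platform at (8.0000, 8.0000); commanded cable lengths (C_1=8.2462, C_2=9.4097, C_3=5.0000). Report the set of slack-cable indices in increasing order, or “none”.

cable 1: √((-2.0000)²+(-8.0000)²)=8.2462, C_1=8.2462: taut
cable 2: √((-8.0000)²+(2.0000)²)=8.2462, C_2=9.4097: slack
cable 3: √((4.0000)²+(-3.0000)²)=5.0000, C_3=5.0000: taut

2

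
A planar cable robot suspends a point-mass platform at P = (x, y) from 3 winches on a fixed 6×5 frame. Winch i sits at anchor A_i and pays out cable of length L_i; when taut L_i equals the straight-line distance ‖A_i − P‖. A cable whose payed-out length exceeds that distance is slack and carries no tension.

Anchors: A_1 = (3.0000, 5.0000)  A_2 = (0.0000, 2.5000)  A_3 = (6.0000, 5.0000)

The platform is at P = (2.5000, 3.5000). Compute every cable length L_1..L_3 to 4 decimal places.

(1.5811, 2.6926, 3.8079)

cable 1: Δx=0.5000, Δy=1.5000; L_1 = √(Δx²+Δy²) = 1.5811
cable 2: Δx=-2.5000, Δy=-1.0000; L_2 = √(Δx²+Δy²) = 2.6926
cable 3: Δx=3.5000, Δy=1.5000; L_3 = √(Δx²+Δy²) = 3.8079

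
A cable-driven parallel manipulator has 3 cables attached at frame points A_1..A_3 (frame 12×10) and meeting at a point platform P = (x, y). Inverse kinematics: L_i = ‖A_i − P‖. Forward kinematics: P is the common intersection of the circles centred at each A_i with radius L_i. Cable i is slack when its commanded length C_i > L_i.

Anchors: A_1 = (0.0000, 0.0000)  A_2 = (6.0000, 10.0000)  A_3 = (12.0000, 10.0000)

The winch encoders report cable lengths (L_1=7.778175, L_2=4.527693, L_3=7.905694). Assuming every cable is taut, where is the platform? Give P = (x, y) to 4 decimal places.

(5.5000, 5.5000)

each cable: (A_i−P)·(A_i−P) = L_i²; let q_i = ‖A_i‖²−L_i²
q_1 = 0.0000+0.0000−60.5000 = -60.5000
row 1: -12.0000x − 20.0000y = -176.0000  (q_2=115.5000)
row 2: -24.0000x − 20.0000y = -242.0000  (q_3=181.5000)
Cramer on rows 1–2 → x = 5.5000, y = 5.5000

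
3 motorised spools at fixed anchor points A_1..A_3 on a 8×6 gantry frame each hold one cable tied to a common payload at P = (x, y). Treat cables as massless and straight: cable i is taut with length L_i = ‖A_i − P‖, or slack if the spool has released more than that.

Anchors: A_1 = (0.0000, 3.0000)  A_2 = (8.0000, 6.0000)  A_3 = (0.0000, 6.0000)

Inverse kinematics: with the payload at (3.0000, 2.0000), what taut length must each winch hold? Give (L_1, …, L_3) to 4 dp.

(3.1623, 6.4031, 5.0000)

L_1 = √((0.0000−3.0000)² + (3.0000−2.0000)²) = 3.1623
L_2 = √((8.0000−3.0000)² + (6.0000−2.0000)²) = 6.4031
L_3 = √((0.0000−3.0000)² + (6.0000−2.0000)²) = 5.0000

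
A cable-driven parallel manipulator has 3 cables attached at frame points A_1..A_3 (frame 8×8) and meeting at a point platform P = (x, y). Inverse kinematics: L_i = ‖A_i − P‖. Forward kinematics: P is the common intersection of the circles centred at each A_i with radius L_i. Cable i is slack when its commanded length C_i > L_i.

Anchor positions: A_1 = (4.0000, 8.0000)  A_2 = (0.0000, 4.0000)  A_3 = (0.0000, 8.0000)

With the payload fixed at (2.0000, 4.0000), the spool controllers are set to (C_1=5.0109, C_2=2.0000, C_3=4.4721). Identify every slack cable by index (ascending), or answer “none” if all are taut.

cable 1: √((2.0000)²+(4.0000)²)=4.4721, C_1=5.0109: slack
cable 2: √((-2.0000)²+(0.0000)²)=2.0000, C_2=2.0000: taut
cable 3: √((-2.0000)²+(4.0000)²)=4.4721, C_3=4.4721: taut

1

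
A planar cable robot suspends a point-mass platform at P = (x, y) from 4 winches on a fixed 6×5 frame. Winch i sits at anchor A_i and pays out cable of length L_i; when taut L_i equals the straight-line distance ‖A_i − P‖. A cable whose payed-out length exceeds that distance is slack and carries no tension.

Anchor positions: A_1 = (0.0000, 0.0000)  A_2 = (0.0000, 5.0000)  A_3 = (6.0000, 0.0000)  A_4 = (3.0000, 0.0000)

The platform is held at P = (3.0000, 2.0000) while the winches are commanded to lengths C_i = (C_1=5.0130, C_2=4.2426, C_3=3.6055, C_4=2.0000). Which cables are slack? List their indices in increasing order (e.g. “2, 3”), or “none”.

cable 1: √((-3.0000)²+(-2.0000)²)=3.6056, C_1=5.0130: slack
cable 2: √((-3.0000)²+(3.0000)²)=4.2426, C_2=4.2426: taut
cable 3: √((3.0000)²+(-2.0000)²)=3.6056, C_3=3.6055: taut
cable 4: √((0.0000)²+(-2.0000)²)=2.0000, C_4=2.0000: taut

1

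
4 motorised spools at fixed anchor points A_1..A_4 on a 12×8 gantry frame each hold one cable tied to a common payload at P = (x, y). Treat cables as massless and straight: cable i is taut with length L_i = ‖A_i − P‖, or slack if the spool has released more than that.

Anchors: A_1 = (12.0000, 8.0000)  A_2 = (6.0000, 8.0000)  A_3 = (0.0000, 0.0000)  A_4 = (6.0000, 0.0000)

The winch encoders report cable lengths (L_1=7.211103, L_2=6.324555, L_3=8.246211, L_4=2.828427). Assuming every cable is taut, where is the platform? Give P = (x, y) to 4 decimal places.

(8.0000, 2.0000)

each cable: (A_i−P)·(A_i−P) = L_i²; let q_i = ‖A_i‖²−L_i²
q_1 = 144.0000+64.0000−52.0000 = 156.0000
row 1: 12.0000x + 0.0000y = 96.0000  (q_2=60.0000)
row 2: 24.0000x + 16.0000y = 224.0000  (q_3=-68.0000)
row 3: 12.0000x + 16.0000y = 128.0000  (q_4=28.0000)
Cramer on rows 1–2 → x = 8.0000, y = 2.0000
check cable 4: ‖A_4−P‖² = 8.0000 ≈ L_4² = 8.0000 ✓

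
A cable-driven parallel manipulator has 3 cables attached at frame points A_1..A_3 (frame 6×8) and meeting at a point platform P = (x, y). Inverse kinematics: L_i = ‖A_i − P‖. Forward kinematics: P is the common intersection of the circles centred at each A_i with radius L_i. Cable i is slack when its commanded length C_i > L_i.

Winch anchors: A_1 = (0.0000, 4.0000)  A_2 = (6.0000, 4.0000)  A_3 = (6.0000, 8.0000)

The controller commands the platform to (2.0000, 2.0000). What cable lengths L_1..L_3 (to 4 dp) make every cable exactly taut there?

L_1: Δ = A_1−P = (-2.0000, 2.0000) → ‖Δ‖ = √8.0000 = 2.8284
L_2: Δ = A_2−P = (4.0000, 2.0000) → ‖Δ‖ = √20.0000 = 4.4721
L_3: Δ = A_3−P = (4.0000, 6.0000) → ‖Δ‖ = √52.0000 = 7.2111

(2.8284, 4.4721, 7.2111)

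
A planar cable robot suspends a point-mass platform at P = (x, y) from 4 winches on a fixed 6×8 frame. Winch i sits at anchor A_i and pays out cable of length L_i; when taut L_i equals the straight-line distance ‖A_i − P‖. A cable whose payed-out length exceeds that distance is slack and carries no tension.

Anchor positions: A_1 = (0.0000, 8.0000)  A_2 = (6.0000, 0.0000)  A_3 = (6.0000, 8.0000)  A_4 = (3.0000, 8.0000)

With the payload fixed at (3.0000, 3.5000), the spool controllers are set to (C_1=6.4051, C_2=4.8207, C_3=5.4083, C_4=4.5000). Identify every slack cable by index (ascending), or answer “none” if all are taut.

cable 1: √((-3.0000)²+(4.5000)²)=5.4083, C_1=6.4051: slack
cable 2: √((3.0000)²+(-3.5000)²)=4.6098, C_2=4.8207: slack
cable 3: √((3.0000)²+(4.5000)²)=5.4083, C_3=5.4083: taut
cable 4: √((0.0000)²+(4.5000)²)=4.5000, C_4=4.5000: taut

1, 2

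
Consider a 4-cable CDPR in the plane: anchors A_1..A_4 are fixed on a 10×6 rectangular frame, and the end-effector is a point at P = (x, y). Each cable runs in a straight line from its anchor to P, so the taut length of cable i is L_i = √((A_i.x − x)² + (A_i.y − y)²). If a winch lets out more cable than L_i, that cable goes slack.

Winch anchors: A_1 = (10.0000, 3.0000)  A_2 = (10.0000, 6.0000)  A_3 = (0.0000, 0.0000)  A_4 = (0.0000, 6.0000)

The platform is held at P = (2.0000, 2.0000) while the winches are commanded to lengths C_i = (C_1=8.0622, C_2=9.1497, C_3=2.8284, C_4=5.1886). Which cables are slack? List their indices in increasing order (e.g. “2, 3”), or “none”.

2, 4

cable 1: L_1 = ‖A_1−P‖ = 8.0623;  C_1 = 8.0622 → taut
cable 2: L_2 = ‖A_2−P‖ = 8.9443;  C_2 = 9.1497 → slack
cable 3: L_3 = ‖A_3−P‖ = 2.8284;  C_3 = 2.8284 → taut
cable 4: L_4 = ‖A_4−P‖ = 4.4721;  C_4 = 5.1886 → slack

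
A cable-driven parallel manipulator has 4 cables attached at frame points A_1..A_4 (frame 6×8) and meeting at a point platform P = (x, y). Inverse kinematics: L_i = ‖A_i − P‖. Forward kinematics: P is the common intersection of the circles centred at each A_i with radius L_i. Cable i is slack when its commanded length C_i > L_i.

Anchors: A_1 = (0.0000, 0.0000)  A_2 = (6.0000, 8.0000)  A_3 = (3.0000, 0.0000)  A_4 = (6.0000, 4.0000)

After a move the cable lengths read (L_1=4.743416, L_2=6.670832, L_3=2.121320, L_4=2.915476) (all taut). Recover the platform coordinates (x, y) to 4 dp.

(4.5000, 1.5000)

each cable: (A_i−P)·(A_i−P) = L_i²; let c_i = ‖A_i‖²−L_i²
c_1 = 0.0000+0.0000−22.5000 = -22.5000
row 1: -12.0000x − 16.0000y = -78.0000  (c_2=55.5000)
row 2: -6.0000x + 0.0000y = -27.0000  (c_3=4.5000)
row 3: -12.0000x − 8.0000y = -66.0000  (c_4=43.5000)
Cramer on rows 1–2 → x = 4.5000, y = 1.5000
check cable 4: ‖A_4−P‖² = 8.5000 ≈ L_4² = 8.5000 ✓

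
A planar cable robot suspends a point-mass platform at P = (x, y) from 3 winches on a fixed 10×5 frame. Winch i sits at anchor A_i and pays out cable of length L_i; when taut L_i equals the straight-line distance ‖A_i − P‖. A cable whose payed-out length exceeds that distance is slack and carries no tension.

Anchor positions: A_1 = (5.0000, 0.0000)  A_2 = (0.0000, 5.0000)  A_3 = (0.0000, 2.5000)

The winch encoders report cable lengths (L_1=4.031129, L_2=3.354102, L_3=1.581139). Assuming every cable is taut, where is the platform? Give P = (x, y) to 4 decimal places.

circle eqns → linear via eq_j − eq_1; set q_j = A_j·A_j − L_j²
q_1 = 25.0000+0.0000−16.2500 = 8.7500
10.0000·x − 10.0000·y = q_1−q_2 = -5.0000
10.0000·x − 5.0000·y = q_1−q_3 = 5.0000
solve first two rows → x=1.5000, y=2.0000

(1.5000, 2.0000)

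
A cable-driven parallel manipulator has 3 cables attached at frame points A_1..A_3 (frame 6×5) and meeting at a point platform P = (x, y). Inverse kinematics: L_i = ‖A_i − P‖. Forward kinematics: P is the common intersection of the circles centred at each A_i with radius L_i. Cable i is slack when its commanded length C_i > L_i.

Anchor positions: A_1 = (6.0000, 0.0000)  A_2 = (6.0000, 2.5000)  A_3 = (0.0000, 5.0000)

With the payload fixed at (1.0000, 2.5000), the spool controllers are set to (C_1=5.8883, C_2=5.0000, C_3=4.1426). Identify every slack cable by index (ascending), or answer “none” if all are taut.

1, 3

cable 1: L_1 = ‖A_1−P‖ = 5.5902;  C_1 = 5.8883 → slack
cable 2: L_2 = ‖A_2−P‖ = 5.0000;  C_2 = 5.0000 → taut
cable 3: L_3 = ‖A_3−P‖ = 2.6926;  C_3 = 4.1426 → slack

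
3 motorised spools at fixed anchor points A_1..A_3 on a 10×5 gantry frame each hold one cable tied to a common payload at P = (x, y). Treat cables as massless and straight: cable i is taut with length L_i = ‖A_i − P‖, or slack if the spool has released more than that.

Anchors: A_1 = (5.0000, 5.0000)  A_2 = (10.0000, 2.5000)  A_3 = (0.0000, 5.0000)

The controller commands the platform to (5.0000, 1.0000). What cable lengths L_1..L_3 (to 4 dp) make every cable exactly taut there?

(4.0000, 5.2202, 6.4031)

L_1 = √((5.0000−5.0000)² + (5.0000−1.0000)²) = 4.0000
L_2 = √((10.0000−5.0000)² + (2.5000−1.0000)²) = 5.2202
L_3 = √((0.0000−5.0000)² + (5.0000−1.0000)²) = 6.4031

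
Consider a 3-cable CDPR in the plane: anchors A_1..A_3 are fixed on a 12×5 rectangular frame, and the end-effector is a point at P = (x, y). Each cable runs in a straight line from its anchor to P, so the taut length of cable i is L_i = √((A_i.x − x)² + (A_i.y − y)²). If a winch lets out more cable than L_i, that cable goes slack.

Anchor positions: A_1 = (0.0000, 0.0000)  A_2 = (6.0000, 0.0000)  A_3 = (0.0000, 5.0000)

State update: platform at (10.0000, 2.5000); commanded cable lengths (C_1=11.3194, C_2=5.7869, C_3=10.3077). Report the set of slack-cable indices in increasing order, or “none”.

cable 1: √((-10.0000)²+(-2.5000)²)=10.3078, C_1=11.3194: slack
cable 2: √((-4.0000)²+(-2.5000)²)=4.7170, C_2=5.7869: slack
cable 3: √((-10.0000)²+(2.5000)²)=10.3078, C_3=10.3077: taut

1, 2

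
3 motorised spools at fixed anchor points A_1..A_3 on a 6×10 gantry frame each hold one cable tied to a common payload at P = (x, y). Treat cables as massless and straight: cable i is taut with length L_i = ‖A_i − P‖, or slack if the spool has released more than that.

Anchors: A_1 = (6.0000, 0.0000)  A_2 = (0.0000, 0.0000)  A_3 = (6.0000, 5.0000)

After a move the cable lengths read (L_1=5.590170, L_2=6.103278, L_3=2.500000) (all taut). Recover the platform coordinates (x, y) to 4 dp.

(3.5000, 5.0000)

circle eqns → linear via eq_j − eq_1; set q_j = A_j·A_j − L_j²
q_1 = 36.0000+0.0000−31.2500 = 4.7500
12.0000·x + 0.0000·y = q_1−q_2 = 42.0000
0.0000·x − 10.0000·y = q_1−q_3 = -50.0000
solve first two rows → x=3.5000, y=5.0000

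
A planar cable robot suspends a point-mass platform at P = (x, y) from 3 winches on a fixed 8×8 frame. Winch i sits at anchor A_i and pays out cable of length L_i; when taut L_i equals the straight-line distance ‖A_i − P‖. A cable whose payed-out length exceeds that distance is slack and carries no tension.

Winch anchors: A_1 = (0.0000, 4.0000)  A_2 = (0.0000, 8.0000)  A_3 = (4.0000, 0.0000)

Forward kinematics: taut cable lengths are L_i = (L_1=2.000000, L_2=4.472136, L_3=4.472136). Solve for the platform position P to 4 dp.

(2.0000, 4.0000)

circle eqns → linear via eq_j − eq_1; set q_j = A_j·A_j − L_j²
q_1 = 0.0000+16.0000−4.0000 = 12.0000
0.0000·x − 8.0000·y = q_1−q_2 = -32.0000
-8.0000·x + 8.0000·y = q_1−q_3 = 16.0000
solve first two rows → x=2.0000, y=4.0000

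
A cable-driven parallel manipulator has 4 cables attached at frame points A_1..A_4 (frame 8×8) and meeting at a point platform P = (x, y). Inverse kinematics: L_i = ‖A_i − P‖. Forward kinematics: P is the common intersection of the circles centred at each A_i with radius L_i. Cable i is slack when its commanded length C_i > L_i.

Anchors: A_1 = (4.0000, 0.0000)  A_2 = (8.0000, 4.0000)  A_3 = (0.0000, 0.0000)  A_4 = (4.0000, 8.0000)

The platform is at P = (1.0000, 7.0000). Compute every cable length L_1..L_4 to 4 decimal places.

(7.6158, 7.6158, 7.0711, 3.1623)

L_1: Δ = A_1−P = (3.0000, -7.0000) → ‖Δ‖ = √58.0000 = 7.6158
L_2: Δ = A_2−P = (7.0000, -3.0000) → ‖Δ‖ = √58.0000 = 7.6158
L_3: Δ = A_3−P = (-1.0000, -7.0000) → ‖Δ‖ = √50.0000 = 7.0711
L_4: Δ = A_4−P = (3.0000, 1.0000) → ‖Δ‖ = √10.0000 = 3.1623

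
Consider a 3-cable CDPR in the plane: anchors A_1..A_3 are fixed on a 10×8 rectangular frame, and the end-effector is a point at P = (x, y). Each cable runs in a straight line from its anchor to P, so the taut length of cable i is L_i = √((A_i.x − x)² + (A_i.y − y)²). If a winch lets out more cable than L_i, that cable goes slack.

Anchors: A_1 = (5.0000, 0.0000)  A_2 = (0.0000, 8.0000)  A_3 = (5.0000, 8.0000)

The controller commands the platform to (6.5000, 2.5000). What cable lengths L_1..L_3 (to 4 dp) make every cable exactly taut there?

(2.9155, 8.5147, 5.7009)

L_1: Δ = A_1−P = (-1.5000, -2.5000) → ‖Δ‖ = √8.5000 = 2.9155
L_2: Δ = A_2−P = (-6.5000, 5.5000) → ‖Δ‖ = √72.5000 = 8.5147
L_3: Δ = A_3−P = (-1.5000, 5.5000) → ‖Δ‖ = √32.5000 = 5.7009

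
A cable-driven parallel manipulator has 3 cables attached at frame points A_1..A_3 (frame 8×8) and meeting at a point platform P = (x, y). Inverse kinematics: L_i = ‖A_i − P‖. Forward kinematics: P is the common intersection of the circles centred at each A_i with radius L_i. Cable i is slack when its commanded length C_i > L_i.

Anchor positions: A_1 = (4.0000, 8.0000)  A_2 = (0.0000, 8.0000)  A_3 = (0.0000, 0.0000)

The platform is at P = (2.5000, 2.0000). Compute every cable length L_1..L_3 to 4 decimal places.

(6.1847, 6.5000, 3.2016)

cable 1: Δx=1.5000, Δy=6.0000; L_1 = √(Δx²+Δy²) = 6.1847
cable 2: Δx=-2.5000, Δy=6.0000; L_2 = √(Δx²+Δy²) = 6.5000
cable 3: Δx=-2.5000, Δy=-2.0000; L_3 = √(Δx²+Δy²) = 3.2016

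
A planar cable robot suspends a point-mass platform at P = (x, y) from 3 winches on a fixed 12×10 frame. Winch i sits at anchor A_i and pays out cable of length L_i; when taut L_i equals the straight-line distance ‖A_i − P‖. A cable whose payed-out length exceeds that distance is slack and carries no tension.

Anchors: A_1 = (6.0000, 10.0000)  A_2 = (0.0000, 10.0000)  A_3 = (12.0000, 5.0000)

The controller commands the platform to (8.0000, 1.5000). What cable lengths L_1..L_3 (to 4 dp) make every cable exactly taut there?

(8.7321, 11.6726, 5.3151)

L_1: Δ = A_1−P = (-2.0000, 8.5000) → ‖Δ‖ = √76.2500 = 8.7321
L_2: Δ = A_2−P = (-8.0000, 8.5000) → ‖Δ‖ = √136.2500 = 11.6726
L_3: Δ = A_3−P = (4.0000, 3.5000) → ‖Δ‖ = √28.2500 = 5.3151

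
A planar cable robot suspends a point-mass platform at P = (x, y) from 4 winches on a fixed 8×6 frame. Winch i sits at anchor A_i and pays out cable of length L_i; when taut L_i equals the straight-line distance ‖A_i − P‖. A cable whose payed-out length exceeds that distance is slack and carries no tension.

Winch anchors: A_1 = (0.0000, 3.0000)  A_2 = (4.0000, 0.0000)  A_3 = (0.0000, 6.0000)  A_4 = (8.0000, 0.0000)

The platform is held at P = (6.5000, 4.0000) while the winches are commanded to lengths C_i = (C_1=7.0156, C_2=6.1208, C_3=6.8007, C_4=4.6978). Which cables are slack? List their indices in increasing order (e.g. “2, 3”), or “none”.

cable 1: √((-6.5000)²+(-1.0000)²)=6.5765, C_1=7.0156: slack
cable 2: √((-2.5000)²+(-4.0000)²)=4.7170, C_2=6.1208: slack
cable 3: √((-6.5000)²+(2.0000)²)=6.8007, C_3=6.8007: taut
cable 4: √((1.5000)²+(-4.0000)²)=4.2720, C_4=4.6978: slack

1, 2, 4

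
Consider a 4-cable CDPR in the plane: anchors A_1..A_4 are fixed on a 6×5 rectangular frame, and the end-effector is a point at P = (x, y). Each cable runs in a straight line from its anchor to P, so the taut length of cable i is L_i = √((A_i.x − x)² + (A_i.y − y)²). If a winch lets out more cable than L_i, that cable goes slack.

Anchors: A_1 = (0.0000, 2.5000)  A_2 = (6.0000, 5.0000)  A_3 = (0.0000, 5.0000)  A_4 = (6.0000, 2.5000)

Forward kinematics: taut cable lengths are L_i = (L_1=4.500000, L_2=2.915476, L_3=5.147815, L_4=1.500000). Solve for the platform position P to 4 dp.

(4.5000, 2.5000)

circle eqns → linear via eq_j − eq_1; set q_j = A_j·A_j − L_j²
q_1 = 0.0000+6.2500−20.2500 = -14.0000
-12.0000·x − 5.0000·y = q_1−q_2 = -66.5000
0.0000·x − 5.0000·y = q_1−q_3 = -12.5000
-12.0000·x + 0.0000·y = q_1−q_4 = -54.0000
solve first two rows → x=4.5000, y=2.5000
check cable 4: ‖A_4−P‖² = 2.2500 ≈ L_4² = 2.2500 ✓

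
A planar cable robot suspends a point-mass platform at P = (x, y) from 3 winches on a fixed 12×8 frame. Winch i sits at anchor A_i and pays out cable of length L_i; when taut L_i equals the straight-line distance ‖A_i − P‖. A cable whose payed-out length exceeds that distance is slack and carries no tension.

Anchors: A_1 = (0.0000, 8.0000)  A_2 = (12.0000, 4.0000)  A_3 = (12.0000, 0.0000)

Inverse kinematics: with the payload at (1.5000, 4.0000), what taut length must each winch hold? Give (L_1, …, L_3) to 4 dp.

cable 1: Δx=-1.5000, Δy=4.0000; L_1 = √(Δx²+Δy²) = 4.2720
cable 2: Δx=10.5000, Δy=0.0000; L_2 = √(Δx²+Δy²) = 10.5000
cable 3: Δx=10.5000, Δy=-4.0000; L_3 = √(Δx²+Δy²) = 11.2361

(4.2720, 10.5000, 11.2361)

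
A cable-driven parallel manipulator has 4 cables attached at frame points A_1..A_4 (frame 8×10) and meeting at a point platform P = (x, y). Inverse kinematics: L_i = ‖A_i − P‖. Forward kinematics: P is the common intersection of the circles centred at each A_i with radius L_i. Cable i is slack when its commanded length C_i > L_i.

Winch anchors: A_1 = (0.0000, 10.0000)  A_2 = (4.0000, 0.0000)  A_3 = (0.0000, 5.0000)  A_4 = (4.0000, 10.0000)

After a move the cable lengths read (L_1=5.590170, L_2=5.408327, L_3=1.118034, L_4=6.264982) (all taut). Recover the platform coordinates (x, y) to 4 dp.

expand ‖A_i−P‖²=L_i² and subtract eq 1 (q_i ≔ ‖A_i‖²−L_i²)
q_1 = 0.0000+100.0000−31.2500 = 68.7500
eq1−eq2 → [-8.0000  20.0000]·P = 82.0000
eq1−eq3 → [0.0000  10.0000]·P = 45.0000
eq1−eq4 → [-8.0000  0.0000]·P = -8.0000
2×2 solve → P = (1.0000, 4.5000)
check cable 4: ‖A_4−P‖² = 39.2500 ≈ L_4² = 39.2500 ✓

(1.0000, 4.5000)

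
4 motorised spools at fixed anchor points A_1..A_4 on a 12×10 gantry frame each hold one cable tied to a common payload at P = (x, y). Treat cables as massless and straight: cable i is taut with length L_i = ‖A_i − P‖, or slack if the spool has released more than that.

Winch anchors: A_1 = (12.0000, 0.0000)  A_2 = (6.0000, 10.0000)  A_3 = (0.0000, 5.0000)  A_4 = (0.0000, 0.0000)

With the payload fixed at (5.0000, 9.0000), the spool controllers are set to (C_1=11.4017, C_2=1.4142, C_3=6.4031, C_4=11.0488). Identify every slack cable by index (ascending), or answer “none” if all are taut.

cable 1: √((7.0000)²+(-9.0000)²)=11.4018, C_1=11.4017: taut
cable 2: √((1.0000)²+(1.0000)²)=1.4142, C_2=1.4142: taut
cable 3: √((-5.0000)²+(-4.0000)²)=6.4031, C_3=6.4031: taut
cable 4: √((-5.0000)²+(-9.0000)²)=10.2956, C_4=11.0488: slack

4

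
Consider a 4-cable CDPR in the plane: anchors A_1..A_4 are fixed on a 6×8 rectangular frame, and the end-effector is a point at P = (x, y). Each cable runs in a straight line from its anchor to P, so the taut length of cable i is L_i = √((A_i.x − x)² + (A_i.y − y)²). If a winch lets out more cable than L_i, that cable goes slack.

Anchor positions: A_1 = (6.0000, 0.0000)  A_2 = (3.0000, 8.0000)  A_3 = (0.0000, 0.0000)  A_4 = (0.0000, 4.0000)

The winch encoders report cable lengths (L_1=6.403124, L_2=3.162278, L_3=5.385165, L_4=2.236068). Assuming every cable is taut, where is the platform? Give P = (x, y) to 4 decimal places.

(2.0000, 5.0000)

circle eqns → linear via eq_j − eq_1; set k_j = A_j·A_j − L_j²
k_1 = 36.0000+0.0000−41.0000 = -5.0000
6.0000·x − 16.0000·y = k_1−k_2 = -68.0000
12.0000·x + 0.0000·y = k_1−k_3 = 24.0000
12.0000·x − 8.0000·y = k_1−k_4 = -16.0000
solve first two rows → x=2.0000, y=5.0000
check cable 4: ‖A_4−P‖² = 5.0000 ≈ L_4² = 5.0000 ✓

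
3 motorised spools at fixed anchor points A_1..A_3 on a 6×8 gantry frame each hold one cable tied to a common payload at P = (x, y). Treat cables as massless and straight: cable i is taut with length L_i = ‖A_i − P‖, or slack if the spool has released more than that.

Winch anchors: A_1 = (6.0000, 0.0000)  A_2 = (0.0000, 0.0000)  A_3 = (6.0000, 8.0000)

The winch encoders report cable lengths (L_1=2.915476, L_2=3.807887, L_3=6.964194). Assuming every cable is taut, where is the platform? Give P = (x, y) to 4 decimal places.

(3.5000, 1.5000)

each cable: (A_i−P)·(A_i−P) = L_i²; let c_i = ‖A_i‖²−L_i²
c_1 = 36.0000+0.0000−8.5000 = 27.5000
row 1: 12.0000x + 0.0000y = 42.0000  (c_2=-14.5000)
row 2: 0.0000x − 16.0000y = -24.0000  (c_3=51.5000)
Cramer on rows 1–2 → x = 3.5000, y = 1.5000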